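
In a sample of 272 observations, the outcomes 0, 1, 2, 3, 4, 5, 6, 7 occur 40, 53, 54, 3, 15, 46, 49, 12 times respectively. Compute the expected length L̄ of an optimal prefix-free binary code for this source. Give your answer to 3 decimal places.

2.772 bits/symbol

Probabilities are the counts divided by 272.
Repeatedly combine the two least-probable nodes; the expected code length is the sum of the merged weights.
merge 3/272 + 3/68 → 15/272
merge 15/272 + 15/272 → 15/136
merge 15/136 + 5/34 → 35/136
merge 23/136 + 49/272 → 95/272
merge 53/272 + 27/136 → 107/272
merge 35/136 + 95/272 → 165/272
merge 107/272 + 165/272 → 1
L = 15/272 + 15/136 + 35/136 + 95/272 + 107/272 + 165/272 + 1 = 377/136 ≈ 2.772 bits/symbol.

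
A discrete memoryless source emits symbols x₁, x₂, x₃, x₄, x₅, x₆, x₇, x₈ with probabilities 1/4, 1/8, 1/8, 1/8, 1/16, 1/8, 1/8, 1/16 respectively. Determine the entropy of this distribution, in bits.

2.875 bits

Each probability is a power of 1/2, so log₂(1/p) is an integer.
H = Σ p·log₂(1/p) = 1/4·2 + 1/8·3 + 1/8·3 + 1/8·3 + 1/16·4 + 1/8·3 + 1/8·3 + 1/16·4 = 2.875 bits.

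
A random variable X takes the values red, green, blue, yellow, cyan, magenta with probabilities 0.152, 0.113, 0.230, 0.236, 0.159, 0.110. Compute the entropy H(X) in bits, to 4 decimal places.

2.5200 bits

H = −Σ pᵢ log₂ pᵢ.
−0.152·log₂(0.152) = 0.4131
−0.113·log₂(0.113) = 0.3555
−0.230·log₂(0.230) = 0.4877
−0.236·log₂(0.236) = 0.4916
−0.159·log₂(0.159) = 0.4218
−0.110·log₂(0.110) = 0.3503
Sum ≈ 2.5200 → 2.5200 bits.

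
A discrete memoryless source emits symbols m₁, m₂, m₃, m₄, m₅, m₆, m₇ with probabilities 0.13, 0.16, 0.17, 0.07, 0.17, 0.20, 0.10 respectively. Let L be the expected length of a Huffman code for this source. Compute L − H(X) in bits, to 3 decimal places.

0.060 bits

Entropy H = −Σ p log₂ p ≈ 2.7400 bits.
Huffman merges: 7/100+1/10→17/100; 13/100+4/25→29/100; 17/100+17/100→17/50; 17/100+1/5→37/100; 29/100+17/50→63/100; 37/100+63/100→1. L = 14/5 ≈ 2.8000.
L − H = 2.8000 − 2.7400 = 0.060 bits.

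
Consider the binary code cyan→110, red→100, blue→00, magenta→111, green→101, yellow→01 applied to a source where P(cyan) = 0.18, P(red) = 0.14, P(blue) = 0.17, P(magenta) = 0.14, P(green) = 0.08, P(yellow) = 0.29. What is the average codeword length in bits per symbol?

L̄ = Σ pᵢ·ℓᵢ = 0.18·3 + 0.14·3 + 0.17·2 + 0.14·3 + 0.08·3 + 0.29·2 = 2.54 bits/symbol.

2.54 bits/symbol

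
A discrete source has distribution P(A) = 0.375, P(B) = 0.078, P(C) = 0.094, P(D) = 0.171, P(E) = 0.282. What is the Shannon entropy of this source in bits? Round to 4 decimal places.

H = −Σ pᵢ log₂ pᵢ.
−0.375·log₂(0.375) = 0.5306
−0.078·log₂(0.078) = 0.2871
−0.094·log₂(0.094) = 0.3207
−0.171·log₂(0.171) = 0.4357
−0.282·log₂(0.282) = 0.5150
Sum ≈ 2.0891 → 2.0891 bits.

2.0891 bits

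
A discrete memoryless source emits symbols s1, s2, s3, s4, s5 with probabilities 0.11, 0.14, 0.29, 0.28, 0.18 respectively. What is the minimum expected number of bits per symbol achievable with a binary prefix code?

Repeatedly combine the two least-probable nodes; the expected code length is the sum of the merged weights.
merge 11/100 + 7/50 → 1/4
merge 9/50 + 1/4 → 43/100
merge 7/25 + 29/100 → 57/100
merge 43/100 + 57/100 → 1
L = 1/4 + 43/100 + 57/100 + 1 = 9/4 = 2.25 bits/symbol.

2.25 bits/symbol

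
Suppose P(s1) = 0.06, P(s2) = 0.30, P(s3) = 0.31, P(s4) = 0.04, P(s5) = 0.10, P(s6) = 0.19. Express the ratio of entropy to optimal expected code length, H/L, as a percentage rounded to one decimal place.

98.3%

Entropy H = −Σ p log₂ p ≈ 2.2616 bits.
Huffman merges: 1/25+3/50→1/10; 1/10+1/10→1/5; 19/100+1/5→39/100; 3/10+31/100→61/100; 39/100+61/100→1. L = 23/10 ≈ 2.3000.
Efficiency = H/L = 2.2616/2.3000 = 98.3%.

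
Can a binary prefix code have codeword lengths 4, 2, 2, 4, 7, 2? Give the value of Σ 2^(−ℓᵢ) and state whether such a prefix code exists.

0.8828125; yes

With common denominator 2^7 = 128: Σ 2^(−ℓᵢ) = 8/128 + 32/128 + 32/128 + 8/128 + 1/128 + 32/128 = 113/128 = 0.8828125.
Kraft's inequality requires Σ ≤ 1; here Σ = 0.8828125 ≤ 1, so such a prefix code exists.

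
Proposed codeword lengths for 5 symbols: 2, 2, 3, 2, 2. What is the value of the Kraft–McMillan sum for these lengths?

1.125

With common denominator 2^3 = 8: Σ 2^(−ℓᵢ) = 2/8 + 2/8 + 1/8 + 2/8 + 2/8 = 9/8 = 1.125.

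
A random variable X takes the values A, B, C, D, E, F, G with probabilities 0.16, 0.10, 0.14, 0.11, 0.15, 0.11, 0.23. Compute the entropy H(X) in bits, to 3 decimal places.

2.751 bits

H = −Σ pᵢ log₂ pᵢ.
−0.16·log₂(0.16) = 0.4230
−0.10·log₂(0.10) = 0.3322
−0.14·log₂(0.14) = 0.3971
−0.11·log₂(0.11) = 0.3503
−0.15·log₂(0.15) = 0.4105
−0.11·log₂(0.11) = 0.3503
−0.23·log₂(0.23) = 0.4877
Sum ≈ 2.7511 → 2.751 bits.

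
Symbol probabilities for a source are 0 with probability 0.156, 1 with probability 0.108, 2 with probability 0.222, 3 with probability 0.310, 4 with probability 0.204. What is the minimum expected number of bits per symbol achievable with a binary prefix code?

2.264 bits/symbol

Repeatedly combine the two least-probable nodes; the expected code length is the sum of the merged weights.
merge 27/250 + 39/250 → 33/125
merge 51/250 + 111/500 → 213/500
merge 33/125 + 31/100 → 287/500
merge 213/500 + 287/500 → 1
L = 33/125 + 213/500 + 287/500 + 1 = 283/125 = 2.264 bits/symbol.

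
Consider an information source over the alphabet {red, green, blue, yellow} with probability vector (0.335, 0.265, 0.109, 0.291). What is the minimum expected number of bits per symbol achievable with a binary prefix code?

2 bits/symbol

Repeatedly combine the two least-probable nodes; the expected code length is the sum of the merged weights.
merge 109/1000 + 53/200 → 187/500
merge 291/1000 + 67/200 → 313/500
merge 187/500 + 313/500 → 1
L = 187/500 + 313/500 + 1 = 2 bits/symbol.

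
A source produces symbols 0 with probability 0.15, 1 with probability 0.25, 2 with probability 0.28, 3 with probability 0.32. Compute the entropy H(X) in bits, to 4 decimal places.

H = −Σ pᵢ log₂ pᵢ.
−0.15·log₂(0.15) = 0.4105
−0.25·log₂(0.25) = 0.5000
−0.28·log₂(0.28) = 0.5142
−0.32·log₂(0.32) = 0.5260
Sum ≈ 1.9508 → 1.9508 bits.

1.9508 bits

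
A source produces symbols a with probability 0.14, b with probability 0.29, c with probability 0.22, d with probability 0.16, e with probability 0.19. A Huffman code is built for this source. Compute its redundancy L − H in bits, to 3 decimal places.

0.026 bits

Entropy H = −Σ p log₂ p ≈ 2.2738 bits.
Huffman merges: 7/50+4/25→3/10; 19/100+11/50→41/100; 29/100+3/10→59/100; 41/100+59/100→1. L = 23/10 ≈ 2.3000.
L − H = 2.3000 − 2.2738 = 0.026 bits.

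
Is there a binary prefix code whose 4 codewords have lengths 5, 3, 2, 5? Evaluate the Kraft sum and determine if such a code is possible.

0.4375; yes

With common denominator 2^5 = 32: Σ 2^(−ℓᵢ) = 1/32 + 4/32 + 8/32 + 1/32 = 14/32 = 0.4375.
Kraft's inequality requires Σ ≤ 1; here Σ = 0.4375 ≤ 1, so such a prefix code exists.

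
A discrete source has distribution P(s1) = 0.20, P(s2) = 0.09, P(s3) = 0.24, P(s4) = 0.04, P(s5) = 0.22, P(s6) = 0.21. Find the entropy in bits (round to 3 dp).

H = −Σ pᵢ log₂ pᵢ.
−0.20·log₂(0.20) = 0.4644
−0.09·log₂(0.09) = 0.3127
−0.24·log₂(0.24) = 0.4941
−0.04·log₂(0.04) = 0.1858
−0.22·log₂(0.22) = 0.4806
−0.21·log₂(0.21) = 0.4728
Sum ≈ 2.4103 → 2.410 bits.

2.410 bits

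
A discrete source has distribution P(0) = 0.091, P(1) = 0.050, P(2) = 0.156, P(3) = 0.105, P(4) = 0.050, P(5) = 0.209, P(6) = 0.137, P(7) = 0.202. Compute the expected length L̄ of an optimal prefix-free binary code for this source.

Repeatedly combine the two least-probable nodes; the expected code length is the sum of the merged weights.
merge 1/20 + 1/20 → 1/10
merge 91/1000 + 1/10 → 191/1000
merge 21/200 + 137/1000 → 121/500
merge 39/250 + 191/1000 → 347/1000
merge 101/500 + 209/1000 → 411/1000
merge 121/500 + 347/1000 → 589/1000
merge 411/1000 + 589/1000 → 1
L = 1/10 + 191/1000 + 121/500 + 347/1000 + 411/1000 + 589/1000 + 1 = 72/25 = 2.88 bits/symbol.

2.88 bits/symbol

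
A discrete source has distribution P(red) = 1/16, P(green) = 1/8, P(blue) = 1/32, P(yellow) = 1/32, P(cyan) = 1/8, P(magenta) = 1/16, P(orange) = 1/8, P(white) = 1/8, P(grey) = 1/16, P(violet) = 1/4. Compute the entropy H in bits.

Each probability is a power of 1/2, so log₂(1/p) is an integer.
H = Σ p·log₂(1/p) = 1/16·4 + 1/8·3 + 1/32·5 + 1/32·5 + 1/8·3 + 1/16·4 + 1/8·3 + 1/8·3 + 1/16·4 + 1/4·2 = 3.0625 bits.

3.0625 bits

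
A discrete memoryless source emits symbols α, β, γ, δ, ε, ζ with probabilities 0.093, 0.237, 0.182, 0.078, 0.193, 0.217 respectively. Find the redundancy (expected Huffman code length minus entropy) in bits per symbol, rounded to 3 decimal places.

Entropy H = −Σ p log₂ p ≈ 2.4817 bits.
Huffman merges: 39/500+93/1000→171/1000; 171/1000+91/500→353/1000; 193/1000+217/1000→41/100; 237/1000+353/1000→59/100; 41/100+59/100→1. L = 631/250 ≈ 2.5240.
L − H = 2.5240 − 2.4817 = 0.042 bits.

0.042 bits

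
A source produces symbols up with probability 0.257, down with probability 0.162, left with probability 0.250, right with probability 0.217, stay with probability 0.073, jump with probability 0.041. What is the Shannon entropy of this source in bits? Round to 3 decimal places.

H = −Σ pᵢ log₂ pᵢ.
−0.257·log₂(0.257) = 0.5038
−0.162·log₂(0.162) = 0.4254
−0.250·log₂(0.250) = 0.5000
−0.217·log₂(0.217) = 0.4783
−0.073·log₂(0.073) = 0.2756
−0.041·log₂(0.041) = 0.1889
Sum ≈ 2.3721 → 2.372 bits.

2.372 bits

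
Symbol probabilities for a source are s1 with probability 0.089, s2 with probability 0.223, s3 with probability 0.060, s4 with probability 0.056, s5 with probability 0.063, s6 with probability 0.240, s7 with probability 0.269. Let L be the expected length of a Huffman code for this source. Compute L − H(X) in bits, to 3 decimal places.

Entropy H = −Σ p log₂ p ≈ 2.5248 bits.
Huffman merges: 7/125+3/50→29/250; 63/1000+89/1000→19/125; 29/250+19/125→67/250; 223/1000+6/25→463/1000; 67/250+269/1000→537/1000; 463/1000+537/1000→1. L = 317/125 ≈ 2.5360.
L − H = 2.5360 − 2.5248 = 0.011 bits.

0.011 bits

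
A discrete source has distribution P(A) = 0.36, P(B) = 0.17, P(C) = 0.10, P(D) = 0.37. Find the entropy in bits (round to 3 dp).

1.828 bits

H = −Σ pᵢ log₂ pᵢ.
−0.36·log₂(0.36) = 0.5306
−0.17·log₂(0.17) = 0.4346
−0.10·log₂(0.10) = 0.3322
−0.37·log₂(0.37) = 0.5307
Sum ≈ 1.8281 → 1.828 bits.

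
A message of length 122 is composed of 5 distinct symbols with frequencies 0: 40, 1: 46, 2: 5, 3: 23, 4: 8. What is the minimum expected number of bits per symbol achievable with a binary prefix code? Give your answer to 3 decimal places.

Probabilities are the counts divided by 122.
Repeatedly combine the two least-probable nodes; the expected code length is the sum of the merged weights.
merge 5/122 + 4/61 → 13/122
merge 13/122 + 23/122 → 18/61
merge 18/61 + 20/61 → 38/61
merge 23/61 + 38/61 → 1
L = 13/122 + 18/61 + 38/61 + 1 = 247/122 ≈ 2.025 bits/symbol.

2.025 bits/symbol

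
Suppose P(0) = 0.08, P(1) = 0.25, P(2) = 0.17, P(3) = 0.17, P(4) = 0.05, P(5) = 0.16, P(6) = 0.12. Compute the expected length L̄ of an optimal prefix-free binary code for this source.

Repeatedly combine the two least-probable nodes; the expected code length is the sum of the merged weights.
merge 1/20 + 2/25 → 13/100
merge 3/25 + 13/100 → 1/4
merge 4/25 + 17/100 → 33/100
merge 17/100 + 1/4 → 21/50
merge 1/4 + 33/100 → 29/50
merge 21/50 + 29/50 → 1
L = 13/100 + 1/4 + 33/100 + 21/50 + 29/50 + 1 = 271/100 = 2.71 bits/symbol.

2.71 bits/symbol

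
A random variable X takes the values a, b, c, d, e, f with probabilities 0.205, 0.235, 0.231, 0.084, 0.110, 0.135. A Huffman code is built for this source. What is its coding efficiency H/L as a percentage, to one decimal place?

98.6%

Entropy H = −Σ p log₂ p ≈ 2.4885 bits.
Huffman merges: 21/250+11/100→97/500; 27/200+97/500→329/1000; 41/200+231/1000→109/250; 47/200+329/1000→141/250; 109/250+141/250→1. L = 2523/1000 ≈ 2.5230.
Efficiency = H/L = 2.4885/2.5230 = 98.6%.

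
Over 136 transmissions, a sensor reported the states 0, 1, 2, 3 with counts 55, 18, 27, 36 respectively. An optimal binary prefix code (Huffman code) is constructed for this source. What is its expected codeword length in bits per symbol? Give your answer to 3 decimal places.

1.926 bits/symbol

Probabilities are the counts divided by 136.
Repeatedly combine the two least-probable nodes; the expected code length is the sum of the merged weights.
merge 9/68 + 27/136 → 45/136
merge 9/34 + 45/136 → 81/136
merge 55/136 + 81/136 → 1
L = 45/136 + 81/136 + 1 = 131/68 ≈ 1.926 bits/symbol.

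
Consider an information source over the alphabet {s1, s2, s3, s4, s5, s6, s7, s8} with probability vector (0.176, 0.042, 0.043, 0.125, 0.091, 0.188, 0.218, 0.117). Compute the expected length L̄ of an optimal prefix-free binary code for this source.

Repeatedly combine the two least-probable nodes; the expected code length is the sum of the merged weights.
merge 21/500 + 43/1000 → 17/200
merge 17/200 + 91/1000 → 22/125
merge 117/1000 + 1/8 → 121/500
merge 22/125 + 22/125 → 44/125
merge 47/250 + 109/500 → 203/500
merge 121/500 + 44/125 → 297/500
merge 203/500 + 297/500 → 1
L = 17/200 + 22/125 + 121/500 + 44/125 + 203/500 + 297/500 + 1 = 571/200 = 2.855 bits/symbol.

2.855 bits/symbol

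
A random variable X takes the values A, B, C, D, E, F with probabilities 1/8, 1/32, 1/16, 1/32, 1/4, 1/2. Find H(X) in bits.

Each probability is a power of 1/2, so log₂(1/p) is an integer.
H = Σ p·log₂(1/p) = 1/8·3 + 1/32·5 + 1/16·4 + 1/32·5 + 1/4·2 + 1/2·1 = 1.9375 bits.

1.9375 bits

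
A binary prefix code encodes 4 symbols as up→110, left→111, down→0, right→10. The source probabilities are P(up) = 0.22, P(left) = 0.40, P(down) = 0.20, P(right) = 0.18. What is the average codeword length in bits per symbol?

2.42 bits/symbol

L̄ = Σ pᵢ·ℓᵢ = 0.22·3 + 0.40·3 + 0.20·1 + 0.18·2 = 2.42 bits/symbol.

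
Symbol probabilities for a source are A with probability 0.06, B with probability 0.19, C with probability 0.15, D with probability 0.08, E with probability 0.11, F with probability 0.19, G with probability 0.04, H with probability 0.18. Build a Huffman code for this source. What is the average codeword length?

2.9 bits/symbol

Repeatedly combine the two least-probable nodes; the expected code length is the sum of the merged weights.
merge 1/25 + 3/50 → 1/10
merge 2/25 + 1/10 → 9/50
merge 11/100 + 3/20 → 13/50
merge 9/50 + 9/50 → 9/25
merge 19/100 + 19/100 → 19/50
merge 13/50 + 9/25 → 31/50
merge 19/50 + 31/50 → 1
L = 1/10 + 9/50 + 13/50 + 9/25 + 19/50 + 31/50 + 1 = 29/10 = 2.9 bits/symbol.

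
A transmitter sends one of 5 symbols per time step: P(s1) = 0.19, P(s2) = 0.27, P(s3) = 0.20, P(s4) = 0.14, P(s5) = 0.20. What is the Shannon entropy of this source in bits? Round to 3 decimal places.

2.291 bits

H = −Σ pᵢ log₂ pᵢ.
−0.19·log₂(0.19) = 0.4552
−0.27·log₂(0.27) = 0.5100
−0.20·log₂(0.20) = 0.4644
−0.14·log₂(0.14) = 0.3971
−0.20·log₂(0.20) = 0.4644
Sum ≈ 2.2911 → 2.291 bits.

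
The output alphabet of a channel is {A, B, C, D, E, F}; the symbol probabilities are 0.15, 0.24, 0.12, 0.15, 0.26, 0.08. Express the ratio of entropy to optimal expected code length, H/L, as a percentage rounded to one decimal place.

99.2%

Entropy H = −Σ p log₂ p ≈ 2.4791 bits.
Huffman merges: 2/25+3/25→1/5; 3/20+3/20→3/10; 1/5+6/25→11/25; 13/50+3/10→14/25; 11/25+14/25→1. L = 5/2 ≈ 2.5000.
Efficiency = H/L = 2.4791/2.5000 = 99.2%.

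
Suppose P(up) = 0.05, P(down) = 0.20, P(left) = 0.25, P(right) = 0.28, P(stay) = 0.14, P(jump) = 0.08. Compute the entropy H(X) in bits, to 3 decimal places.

2.383 bits

H = −Σ pᵢ log₂ pᵢ.
−0.05·log₂(0.05) = 0.2161
−0.20·log₂(0.20) = 0.4644
−0.25·log₂(0.25) = 0.5000
−0.28·log₂(0.28) = 0.5142
−0.14·log₂(0.14) = 0.3971
−0.08·log₂(0.08) = 0.2915
Sum ≈ 2.3833 → 2.383 bits.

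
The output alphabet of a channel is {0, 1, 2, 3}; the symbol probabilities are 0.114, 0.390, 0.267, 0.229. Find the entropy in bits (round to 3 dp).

1.883 bits

H = −Σ pᵢ log₂ pᵢ.
−0.114·log₂(0.114) = 0.3571
−0.390·log₂(0.390) = 0.5298
−0.267·log₂(0.267) = 0.5087
−0.229·log₂(0.229) = 0.4870
Sum ≈ 1.8826 → 1.883 bits.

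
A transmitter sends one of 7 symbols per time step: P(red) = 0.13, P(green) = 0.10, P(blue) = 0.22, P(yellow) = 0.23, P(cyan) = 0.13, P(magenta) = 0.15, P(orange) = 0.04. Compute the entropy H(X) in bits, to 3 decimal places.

2.662 bits

H = −Σ pᵢ log₂ pᵢ.
−0.13·log₂(0.13) = 0.3826
−0.10·log₂(0.10) = 0.3322
−0.22·log₂(0.22) = 0.4806
−0.23·log₂(0.23) = 0.4877
−0.13·log₂(0.13) = 0.3826
−0.15·log₂(0.15) = 0.4105
−0.04·log₂(0.04) = 0.1858
Sum ≈ 2.6620 → 2.662 bits.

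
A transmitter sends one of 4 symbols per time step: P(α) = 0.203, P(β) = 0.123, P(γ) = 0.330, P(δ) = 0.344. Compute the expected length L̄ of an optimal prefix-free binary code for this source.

Repeatedly combine the two least-probable nodes; the expected code length is the sum of the merged weights.
merge 123/1000 + 203/1000 → 163/500
merge 163/500 + 33/100 → 82/125
merge 43/125 + 82/125 → 1
L = 163/500 + 82/125 + 1 = 991/500 = 1.982 bits/symbol.

1.982 bits/symbol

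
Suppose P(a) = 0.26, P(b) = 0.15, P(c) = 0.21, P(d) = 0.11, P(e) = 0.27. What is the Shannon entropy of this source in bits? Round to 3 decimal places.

2.249 bits

H = −Σ pᵢ log₂ pᵢ.
−0.26·log₂(0.26) = 0.5053
−0.15·log₂(0.15) = 0.4105
−0.21·log₂(0.21) = 0.4728
−0.11·log₂(0.11) = 0.3503
−0.27·log₂(0.27) = 0.5100
Sum ≈ 2.2490 → 2.249 bits.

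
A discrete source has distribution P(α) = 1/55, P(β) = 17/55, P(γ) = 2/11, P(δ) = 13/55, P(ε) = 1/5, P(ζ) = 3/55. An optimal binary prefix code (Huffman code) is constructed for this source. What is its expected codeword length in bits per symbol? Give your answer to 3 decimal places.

Repeatedly combine the two least-probable nodes; the expected code length is the sum of the merged weights.
merge 1/55 + 3/55 → 4/55
merge 4/55 + 2/11 → 14/55
merge 1/5 + 13/55 → 24/55
merge 14/55 + 17/55 → 31/55
merge 24/55 + 31/55 → 1
L = 4/55 + 14/55 + 24/55 + 31/55 + 1 = 128/55 ≈ 2.327 bits/symbol.

2.327 bits/symbol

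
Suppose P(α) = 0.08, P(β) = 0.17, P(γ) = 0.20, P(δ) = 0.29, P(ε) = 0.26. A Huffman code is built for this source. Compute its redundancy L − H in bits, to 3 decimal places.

Entropy H = −Σ p log₂ p ≈ 2.2137 bits.
Huffman merges: 2/25+17/100→1/4; 1/5+1/4→9/20; 13/50+29/100→11/20; 9/20+11/20→1. L = 9/4 ≈ 2.2500.
L − H = 2.2500 − 2.2137 = 0.036 bits.

0.036 bits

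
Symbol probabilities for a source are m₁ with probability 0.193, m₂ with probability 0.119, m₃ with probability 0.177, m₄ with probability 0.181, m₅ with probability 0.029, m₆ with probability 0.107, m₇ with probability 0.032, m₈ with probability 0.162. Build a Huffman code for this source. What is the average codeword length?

2.855 bits/symbol

Repeatedly combine the two least-probable nodes; the expected code length is the sum of the merged weights.
merge 29/1000 + 4/125 → 61/1000
merge 61/1000 + 107/1000 → 21/125
merge 119/1000 + 81/500 → 281/1000
merge 21/125 + 177/1000 → 69/200
merge 181/1000 + 193/1000 → 187/500
merge 281/1000 + 69/200 → 313/500
merge 187/500 + 313/500 → 1
L = 61/1000 + 21/125 + 281/1000 + 69/200 + 187/500 + 313/500 + 1 = 571/200 = 2.855 bits/symbol.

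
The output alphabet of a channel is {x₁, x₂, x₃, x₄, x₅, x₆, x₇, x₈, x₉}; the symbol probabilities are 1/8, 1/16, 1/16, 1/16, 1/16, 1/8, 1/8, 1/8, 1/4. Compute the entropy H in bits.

Each probability is a power of 1/2, so log₂(1/p) is an integer.
H = Σ p·log₂(1/p) = 1/8·3 + 1/16·4 + 1/16·4 + 1/16·4 + 1/16·4 + 1/8·3 + 1/8·3 + 1/8·3 + 1/4·2 = 3 bits.

3 bits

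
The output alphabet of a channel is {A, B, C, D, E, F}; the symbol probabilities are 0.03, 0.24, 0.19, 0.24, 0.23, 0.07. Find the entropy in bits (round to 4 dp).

2.3515 bits

H = −Σ pᵢ log₂ pᵢ.
−0.03·log₂(0.03) = 0.1518
−0.24·log₂(0.24) = 0.4941
−0.19·log₂(0.19) = 0.4552
−0.24·log₂(0.24) = 0.4941
−0.23·log₂(0.23) = 0.4877
−0.07·log₂(0.07) = 0.2686
Sum ≈ 2.3515 → 2.3515 bits.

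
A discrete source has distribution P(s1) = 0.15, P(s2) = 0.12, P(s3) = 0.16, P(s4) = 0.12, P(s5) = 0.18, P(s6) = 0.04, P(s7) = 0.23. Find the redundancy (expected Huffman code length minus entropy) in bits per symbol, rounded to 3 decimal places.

0.064 bits

Entropy H = −Σ p log₂ p ≈ 2.6864 bits.
Huffman merges: 1/25+3/25→4/25; 3/25+3/20→27/100; 4/25+4/25→8/25; 9/50+23/100→41/100; 27/100+8/25→59/100; 41/100+59/100→1. L = 11/4 ≈ 2.7500.
L − H = 2.7500 − 2.6864 = 0.064 bits.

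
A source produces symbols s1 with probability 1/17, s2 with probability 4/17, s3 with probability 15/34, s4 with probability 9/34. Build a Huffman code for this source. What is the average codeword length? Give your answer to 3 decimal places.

1.853 bits/symbol

Repeatedly combine the two least-probable nodes; the expected code length is the sum of the merged weights.
merge 1/17 + 4/17 → 5/17
merge 9/34 + 5/17 → 19/34
merge 15/34 + 19/34 → 1
L = 5/17 + 19/34 + 1 = 63/34 ≈ 1.853 bits/symbol.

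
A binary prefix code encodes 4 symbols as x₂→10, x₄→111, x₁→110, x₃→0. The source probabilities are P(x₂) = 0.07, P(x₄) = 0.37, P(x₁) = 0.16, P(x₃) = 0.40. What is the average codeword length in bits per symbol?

2.13 bits/symbol

L̄ = Σ pᵢ·ℓᵢ = 0.07·2 + 0.37·3 + 0.16·3 + 0.40·1 = 2.13 bits/symbol.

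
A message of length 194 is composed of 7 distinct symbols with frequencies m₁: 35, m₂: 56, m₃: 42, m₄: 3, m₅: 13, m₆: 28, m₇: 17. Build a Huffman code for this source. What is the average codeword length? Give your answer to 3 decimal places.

Probabilities are the counts divided by 194.
Repeatedly combine the two least-probable nodes; the expected code length is the sum of the merged weights.
merge 3/194 + 13/194 → 8/97
merge 8/97 + 17/194 → 33/194
merge 14/97 + 33/194 → 61/194
merge 35/194 + 21/97 → 77/194
merge 28/97 + 61/194 → 117/194
merge 77/194 + 117/194 → 1
L = 8/97 + 33/194 + 61/194 + 77/194 + 117/194 + 1 = 249/97 ≈ 2.567 bits/symbol.

2.567 bits/symbol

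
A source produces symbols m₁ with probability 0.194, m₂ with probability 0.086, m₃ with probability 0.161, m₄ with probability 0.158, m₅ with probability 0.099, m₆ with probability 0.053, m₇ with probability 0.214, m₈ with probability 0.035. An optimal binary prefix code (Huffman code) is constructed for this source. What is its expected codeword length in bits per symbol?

Repeatedly combine the two least-probable nodes; the expected code length is the sum of the merged weights.
merge 7/200 + 53/1000 → 11/125
merge 43/500 + 11/125 → 87/500
merge 99/1000 + 79/500 → 257/1000
merge 161/1000 + 87/500 → 67/200
merge 97/500 + 107/500 → 51/125
merge 257/1000 + 67/200 → 74/125
merge 51/125 + 74/125 → 1
L = 11/125 + 87/500 + 257/1000 + 67/200 + 51/125 + 74/125 + 1 = 1427/500 = 2.854 bits/symbol.

2.854 bits/symbol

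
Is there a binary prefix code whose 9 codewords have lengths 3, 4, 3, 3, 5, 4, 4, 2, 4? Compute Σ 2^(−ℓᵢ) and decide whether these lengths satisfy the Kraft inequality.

0.90625; yes

With common denominator 2^5 = 32: Σ 2^(−ℓᵢ) = 4/32 + 2/32 + 4/32 + 4/32 + 1/32 + 2/32 + 2/32 + 8/32 + 2/32 = 29/32 = 0.90625.
Kraft's inequality requires Σ ≤ 1; here Σ = 0.90625 ≤ 1, so such a prefix code exists.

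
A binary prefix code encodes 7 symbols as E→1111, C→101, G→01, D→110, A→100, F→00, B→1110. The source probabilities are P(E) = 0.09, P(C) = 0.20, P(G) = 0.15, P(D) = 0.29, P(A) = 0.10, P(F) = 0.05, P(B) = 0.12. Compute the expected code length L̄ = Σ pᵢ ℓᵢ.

3.01 bits/symbol

L̄ = Σ pᵢ·ℓᵢ = 0.09·4 + 0.20·3 + 0.15·2 + 0.29·3 + 0.10·3 + 0.05·2 + 0.12·4 = 3.01 bits/symbol.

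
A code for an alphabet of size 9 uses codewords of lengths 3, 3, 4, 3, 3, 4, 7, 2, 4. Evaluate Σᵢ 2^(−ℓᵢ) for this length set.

0.9453125

With common denominator 2^7 = 128: Σ 2^(−ℓᵢ) = 16/128 + 16/128 + 8/128 + 16/128 + 16/128 + 8/128 + 1/128 + 32/128 + 8/128 = 121/128 = 0.9453125.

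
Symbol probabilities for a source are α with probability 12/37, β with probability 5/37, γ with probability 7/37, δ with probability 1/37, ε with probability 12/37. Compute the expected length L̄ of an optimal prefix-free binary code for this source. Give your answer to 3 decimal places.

2.162 bits/symbol

Repeatedly combine the two least-probable nodes; the expected code length is the sum of the merged weights.
merge 1/37 + 5/37 → 6/37
merge 6/37 + 7/37 → 13/37
merge 12/37 + 12/37 → 24/37
merge 13/37 + 24/37 → 1
L = 6/37 + 13/37 + 24/37 + 1 = 80/37 ≈ 2.162 bits/symbol.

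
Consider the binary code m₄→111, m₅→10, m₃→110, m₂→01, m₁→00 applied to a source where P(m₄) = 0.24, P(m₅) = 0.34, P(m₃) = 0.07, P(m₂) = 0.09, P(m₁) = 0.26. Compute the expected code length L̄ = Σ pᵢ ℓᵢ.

L̄ = Σ pᵢ·ℓᵢ = 0.24·3 + 0.34·2 + 0.07·3 + 0.09·2 + 0.26·2 = 2.31 bits/symbol.

2.31 bits/symbol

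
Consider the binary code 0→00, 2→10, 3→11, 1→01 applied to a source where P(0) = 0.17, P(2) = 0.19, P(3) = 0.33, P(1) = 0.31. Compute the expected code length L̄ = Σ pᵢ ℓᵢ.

L̄ = Σ pᵢ·ℓᵢ = 0.17·2 + 0.19·2 + 0.33·2 + 0.31·2 = 2 bits/symbol.

2 bits/symbol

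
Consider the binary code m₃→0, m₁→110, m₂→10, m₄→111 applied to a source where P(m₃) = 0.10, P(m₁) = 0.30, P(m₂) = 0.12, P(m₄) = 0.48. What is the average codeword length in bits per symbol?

2.68 bits/symbol

L̄ = Σ pᵢ·ℓᵢ = 0.10·1 + 0.30·3 + 0.12·2 + 0.48·3 = 2.68 bits/symbol.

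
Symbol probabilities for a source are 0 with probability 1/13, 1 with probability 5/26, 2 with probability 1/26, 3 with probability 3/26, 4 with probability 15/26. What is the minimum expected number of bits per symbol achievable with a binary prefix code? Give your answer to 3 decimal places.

1.769 bits/symbol

Repeatedly combine the two least-probable nodes; the expected code length is the sum of the merged weights.
merge 1/26 + 1/13 → 3/26
merge 3/26 + 3/26 → 3/13
merge 5/26 + 3/13 → 11/26
merge 11/26 + 15/26 → 1
L = 3/26 + 3/13 + 11/26 + 1 = 23/13 ≈ 1.769 bits/symbol.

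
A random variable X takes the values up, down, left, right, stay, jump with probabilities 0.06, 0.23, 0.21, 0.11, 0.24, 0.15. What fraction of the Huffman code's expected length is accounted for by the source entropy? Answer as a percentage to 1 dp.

Entropy H = −Σ p log₂ p ≈ 2.4590 bits.
Huffman merges: 3/50+11/100→17/100; 3/20+17/100→8/25; 21/100+23/100→11/25; 6/25+8/25→14/25; 11/25+14/25→1. L = 249/100 ≈ 2.4900.
Efficiency = H/L = 2.4590/2.4900 = 98.8%.

98.8%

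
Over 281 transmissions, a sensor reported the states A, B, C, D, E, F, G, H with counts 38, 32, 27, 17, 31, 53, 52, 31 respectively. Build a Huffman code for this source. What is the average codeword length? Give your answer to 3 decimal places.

2.968 bits/symbol

Probabilities are the counts divided by 281.
Repeatedly combine the two least-probable nodes; the expected code length is the sum of the merged weights.
merge 17/281 + 27/281 → 44/281
merge 31/281 + 31/281 → 62/281
merge 32/281 + 38/281 → 70/281
merge 44/281 + 52/281 → 96/281
merge 53/281 + 62/281 → 115/281
merge 70/281 + 96/281 → 166/281
merge 115/281 + 166/281 → 1
L = 44/281 + 62/281 + 70/281 + 96/281 + 115/281 + 166/281 + 1 = 834/281 ≈ 2.968 bits/symbol.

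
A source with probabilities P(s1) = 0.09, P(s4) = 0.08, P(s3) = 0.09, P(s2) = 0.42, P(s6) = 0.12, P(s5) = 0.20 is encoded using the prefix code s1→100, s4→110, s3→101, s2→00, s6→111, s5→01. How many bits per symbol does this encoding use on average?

2.38 bits/symbol

L̄ = Σ pᵢ·ℓᵢ = 0.09·3 + 0.08·3 + 0.09·3 + 0.42·2 + 0.12·3 + 0.20·2 = 2.38 bits/symbol.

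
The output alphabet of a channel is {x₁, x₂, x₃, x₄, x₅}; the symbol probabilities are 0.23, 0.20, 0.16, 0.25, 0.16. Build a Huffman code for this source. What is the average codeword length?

Repeatedly combine the two least-probable nodes; the expected code length is the sum of the merged weights.
merge 4/25 + 4/25 → 8/25
merge 1/5 + 23/100 → 43/100
merge 1/4 + 8/25 → 57/100
merge 43/100 + 57/100 → 1
L = 8/25 + 43/100 + 57/100 + 1 = 58/25 = 2.32 bits/symbol.

2.32 bits/symbol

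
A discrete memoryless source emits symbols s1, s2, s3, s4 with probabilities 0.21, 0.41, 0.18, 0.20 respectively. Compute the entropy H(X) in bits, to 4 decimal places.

1.9099 bits

H = −Σ pᵢ log₂ pᵢ.
−0.21·log₂(0.21) = 0.4728
−0.41·log₂(0.41) = 0.5274
−0.18·log₂(0.18) = 0.4453
−0.20·log₂(0.20) = 0.4644
Sum ≈ 1.9099 → 1.9099 bits.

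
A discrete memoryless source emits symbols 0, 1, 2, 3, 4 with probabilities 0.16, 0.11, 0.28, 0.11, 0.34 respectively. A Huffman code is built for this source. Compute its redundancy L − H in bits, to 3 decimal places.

0.053 bits

Entropy H = −Σ p log₂ p ≈ 2.1670 bits.
Huffman merges: 11/100+11/100→11/50; 4/25+11/50→19/50; 7/25+17/50→31/50; 19/50+31/50→1. L = 111/50 ≈ 2.2200.
L − H = 2.2200 − 2.1670 = 0.053 bits.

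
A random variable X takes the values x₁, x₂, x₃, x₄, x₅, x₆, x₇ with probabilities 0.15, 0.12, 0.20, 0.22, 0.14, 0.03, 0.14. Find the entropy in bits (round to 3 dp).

2.669 bits

H = −Σ pᵢ log₂ pᵢ.
−0.15·log₂(0.15) = 0.4105
−0.12·log₂(0.12) = 0.3671
−0.20·log₂(0.20) = 0.4644
−0.22·log₂(0.22) = 0.4806
−0.14·log₂(0.14) = 0.3971
−0.03·log₂(0.03) = 0.1518
−0.14·log₂(0.14) = 0.3971
Sum ≈ 2.6686 → 2.669 bits.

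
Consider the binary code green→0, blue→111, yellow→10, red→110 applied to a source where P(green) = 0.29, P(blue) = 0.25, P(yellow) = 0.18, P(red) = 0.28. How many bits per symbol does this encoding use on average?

L̄ = Σ pᵢ·ℓᵢ = 0.29·1 + 0.25·3 + 0.18·2 + 0.28·3 = 2.24 bits/symbol.

2.24 bits/symbol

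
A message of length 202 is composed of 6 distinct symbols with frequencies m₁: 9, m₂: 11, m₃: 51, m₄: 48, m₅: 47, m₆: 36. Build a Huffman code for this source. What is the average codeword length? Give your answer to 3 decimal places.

2.376 bits/symbol

Probabilities are the counts divided by 202.
Repeatedly combine the two least-probable nodes; the expected code length is the sum of the merged weights.
merge 9/202 + 11/202 → 10/101
merge 10/101 + 18/101 → 28/101
merge 47/202 + 24/101 → 95/202
merge 51/202 + 28/101 → 107/202
merge 95/202 + 107/202 → 1
L = 10/101 + 28/101 + 95/202 + 107/202 + 1 = 240/101 ≈ 2.376 bits/symbol.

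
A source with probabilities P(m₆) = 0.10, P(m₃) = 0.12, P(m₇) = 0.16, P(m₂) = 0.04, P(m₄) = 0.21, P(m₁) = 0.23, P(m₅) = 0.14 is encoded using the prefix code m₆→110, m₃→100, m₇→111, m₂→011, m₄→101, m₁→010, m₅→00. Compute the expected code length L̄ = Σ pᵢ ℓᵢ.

L̄ = Σ pᵢ·ℓᵢ = 0.10·3 + 0.12·3 + 0.16·3 + 0.04·3 + 0.21·3 + 0.23·3 + 0.14·2 = 2.86 bits/symbol.

2.86 bits/symbol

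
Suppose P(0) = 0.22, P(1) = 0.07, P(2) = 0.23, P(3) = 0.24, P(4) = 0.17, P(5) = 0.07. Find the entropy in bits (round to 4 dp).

2.4341 bits

H = −Σ pᵢ log₂ pᵢ.
−0.22·log₂(0.22) = 0.4806
−0.07·log₂(0.07) = 0.2686
−0.23·log₂(0.23) = 0.4877
−0.24·log₂(0.24) = 0.4941
−0.17·log₂(0.17) = 0.4346
−0.07·log₂(0.07) = 0.2686
Sum ≈ 2.4341 → 2.4341 bits.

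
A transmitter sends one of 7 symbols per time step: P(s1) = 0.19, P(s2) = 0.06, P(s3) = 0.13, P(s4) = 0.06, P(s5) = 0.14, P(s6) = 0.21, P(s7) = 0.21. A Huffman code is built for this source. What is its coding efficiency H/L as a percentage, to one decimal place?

Entropy H = −Σ p log₂ p ≈ 2.6677 bits.
Huffman merges: 3/50+3/50→3/25; 3/25+13/100→1/4; 7/50+19/100→33/100; 21/100+21/100→21/50; 1/4+33/100→29/50; 21/50+29/50→1. L = 27/10 ≈ 2.7000.
Efficiency = H/L = 2.6677/2.7000 = 98.8%.

98.8%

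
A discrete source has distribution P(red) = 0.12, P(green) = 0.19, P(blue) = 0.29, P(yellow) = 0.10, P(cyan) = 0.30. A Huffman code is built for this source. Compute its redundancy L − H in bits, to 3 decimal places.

0.027 bits

Entropy H = −Σ p log₂ p ≈ 2.1935 bits.
Huffman merges: 1/10+3/25→11/50; 19/100+11/50→41/100; 29/100+3/10→59/100; 41/100+59/100→1. L = 111/50 ≈ 2.2200.
L − H = 2.2200 − 2.1935 = 0.027 bits.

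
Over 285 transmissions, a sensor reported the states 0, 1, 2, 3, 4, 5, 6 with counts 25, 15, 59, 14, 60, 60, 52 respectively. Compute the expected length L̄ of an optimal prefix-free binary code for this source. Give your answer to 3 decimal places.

Probabilities are the counts divided by 285.
Repeatedly combine the two least-probable nodes; the expected code length is the sum of the merged weights.
merge 14/285 + 1/19 → 29/285
merge 5/57 + 29/285 → 18/95
merge 52/285 + 18/95 → 106/285
merge 59/285 + 4/19 → 119/285
merge 4/19 + 106/285 → 166/285
merge 119/285 + 166/285 → 1
L = 29/285 + 18/95 + 106/285 + 119/285 + 166/285 + 1 = 253/95 ≈ 2.663 bits/symbol.

2.663 bits/symbol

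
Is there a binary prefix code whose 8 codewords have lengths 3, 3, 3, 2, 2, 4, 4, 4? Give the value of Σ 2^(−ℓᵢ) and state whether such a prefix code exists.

With common denominator 2^4 = 16: Σ 2^(−ℓᵢ) = 2/16 + 2/16 + 2/16 + 4/16 + 4/16 + 1/16 + 1/16 + 1/16 = 17/16 = 1.0625.
Kraft's inequality requires Σ ≤ 1; here Σ = 1.0625 > 1, so no such prefix code exists.

1.0625; no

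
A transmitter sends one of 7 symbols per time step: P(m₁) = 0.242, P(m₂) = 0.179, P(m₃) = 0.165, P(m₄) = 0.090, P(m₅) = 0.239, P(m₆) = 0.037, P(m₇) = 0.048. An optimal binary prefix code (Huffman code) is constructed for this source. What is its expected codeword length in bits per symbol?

Repeatedly combine the two least-probable nodes; the expected code length is the sum of the merged weights.
merge 37/1000 + 6/125 → 17/200
merge 17/200 + 9/100 → 7/40
merge 33/200 + 7/40 → 17/50
merge 179/1000 + 239/1000 → 209/500
merge 121/500 + 17/50 → 291/500
merge 209/500 + 291/500 → 1
L = 17/200 + 7/40 + 17/50 + 209/500 + 291/500 + 1 = 13/5 = 2.6 bits/symbol.

2.6 bits/symbol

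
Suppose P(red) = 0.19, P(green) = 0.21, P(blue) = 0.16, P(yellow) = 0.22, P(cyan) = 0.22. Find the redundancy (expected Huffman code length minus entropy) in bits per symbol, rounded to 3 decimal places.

Entropy H = −Σ p log₂ p ≈ 2.3122 bits.
Huffman merges: 4/25+19/100→7/20; 21/100+11/50→43/100; 11/50+7/20→57/100; 43/100+57/100→1. L = 47/20 ≈ 2.3500.
L − H = 2.3500 − 2.3122 = 0.038 bits.

0.038 bits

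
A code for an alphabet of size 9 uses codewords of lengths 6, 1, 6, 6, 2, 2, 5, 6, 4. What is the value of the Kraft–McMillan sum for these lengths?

With common denominator 2^6 = 64: Σ 2^(−ℓᵢ) = 1/64 + 32/64 + 1/64 + 1/64 + 16/64 + 16/64 + 2/64 + 1/64 + 4/64 = 74/64 = 1.15625.

1.15625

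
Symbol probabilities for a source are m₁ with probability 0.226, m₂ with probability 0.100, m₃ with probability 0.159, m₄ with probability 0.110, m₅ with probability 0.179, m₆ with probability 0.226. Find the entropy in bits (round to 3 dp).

2.518 bits

H = −Σ pᵢ log₂ pᵢ.
−0.226·log₂(0.226) = 0.4849
−0.100·log₂(0.100) = 0.3322
−0.159·log₂(0.159) = 0.4218
−0.110·log₂(0.110) = 0.3503
−0.179·log₂(0.179) = 0.4443
−0.226·log₂(0.226) = 0.4849
Sum ≈ 2.5184 → 2.518 bits.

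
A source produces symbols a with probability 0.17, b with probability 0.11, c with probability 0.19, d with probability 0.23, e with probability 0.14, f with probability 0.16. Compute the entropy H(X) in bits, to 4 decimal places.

H = −Σ pᵢ log₂ pᵢ.
−0.17·log₂(0.17) = 0.4346
−0.11·log₂(0.11) = 0.3503
−0.19·log₂(0.19) = 0.4552
−0.23·log₂(0.23) = 0.4877
−0.14·log₂(0.14) = 0.3971
−0.16·log₂(0.16) = 0.4230
Sum ≈ 2.5479 → 2.5479 bits.

2.5479 bits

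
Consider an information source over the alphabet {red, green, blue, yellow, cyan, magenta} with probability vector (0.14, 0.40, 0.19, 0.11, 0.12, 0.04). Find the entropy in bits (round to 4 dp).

2.2842 bits

H = −Σ pᵢ log₂ pᵢ.
−0.14·log₂(0.14) = 0.3971
−0.40·log₂(0.40) = 0.5288
−0.19·log₂(0.19) = 0.4552
−0.11·log₂(0.11) = 0.3503
−0.12·log₂(0.12) = 0.3671
−0.04·log₂(0.04) = 0.1858
Sum ≈ 2.2842 → 2.2842 bits.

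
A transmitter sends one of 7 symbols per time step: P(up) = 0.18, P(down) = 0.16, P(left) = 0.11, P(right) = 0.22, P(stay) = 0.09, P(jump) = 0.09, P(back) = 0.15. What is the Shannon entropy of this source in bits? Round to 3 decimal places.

H = −Σ pᵢ log₂ pᵢ.
−0.18·log₂(0.18) = 0.4453
−0.16·log₂(0.16) = 0.4230
−0.11·log₂(0.11) = 0.3503
−0.22·log₂(0.22) = 0.4806
−0.09·log₂(0.09) = 0.3127
−0.09·log₂(0.09) = 0.3127
−0.15·log₂(0.15) = 0.4105
Sum ≈ 2.7350 → 2.735 bits.

2.735 bits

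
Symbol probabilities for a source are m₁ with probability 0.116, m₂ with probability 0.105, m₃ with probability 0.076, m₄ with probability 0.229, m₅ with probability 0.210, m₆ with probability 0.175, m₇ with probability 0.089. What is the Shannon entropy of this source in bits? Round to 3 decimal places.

H = −Σ pᵢ log₂ pᵢ.
−0.116·log₂(0.116) = 0.3605
−0.105·log₂(0.105) = 0.3414
−0.076·log₂(0.076) = 0.2826
−0.229·log₂(0.229) = 0.4870
−0.210·log₂(0.210) = 0.4728
−0.175·log₂(0.175) = 0.4401
−0.089·log₂(0.089) = 0.3106
Sum ≈ 2.6949 → 2.695 bits.

2.695 bits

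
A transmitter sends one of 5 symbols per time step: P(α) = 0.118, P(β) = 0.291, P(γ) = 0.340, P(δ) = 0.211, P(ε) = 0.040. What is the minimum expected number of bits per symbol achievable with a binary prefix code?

Repeatedly combine the two least-probable nodes; the expected code length is the sum of the merged weights.
merge 1/25 + 59/500 → 79/500
merge 79/500 + 211/1000 → 369/1000
merge 291/1000 + 17/50 → 631/1000
merge 369/1000 + 631/1000 → 1
L = 79/500 + 369/1000 + 631/1000 + 1 = 1079/500 = 2.158 bits/symbol.

2.158 bits/symbol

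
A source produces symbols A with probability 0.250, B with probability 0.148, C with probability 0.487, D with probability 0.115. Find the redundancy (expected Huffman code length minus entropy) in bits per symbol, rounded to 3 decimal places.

0.004 bits

Entropy H = −Σ p log₂ p ≈ 1.7723 bits.
Huffman merges: 23/200+37/250→263/1000; 1/4+263/1000→513/1000; 487/1000+513/1000→1. L = 222/125 ≈ 1.7760.
L − H = 1.7760 − 1.7723 = 0.004 bits.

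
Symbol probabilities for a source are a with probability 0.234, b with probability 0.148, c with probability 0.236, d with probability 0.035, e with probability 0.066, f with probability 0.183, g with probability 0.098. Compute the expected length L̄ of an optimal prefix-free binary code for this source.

Repeatedly combine the two least-probable nodes; the expected code length is the sum of the merged weights.
merge 7/200 + 33/500 → 101/1000
merge 49/500 + 101/1000 → 199/1000
merge 37/250 + 183/1000 → 331/1000
merge 199/1000 + 117/500 → 433/1000
merge 59/250 + 331/1000 → 567/1000
merge 433/1000 + 567/1000 → 1
L = 101/1000 + 199/1000 + 331/1000 + 433/1000 + 567/1000 + 1 = 2631/1000 = 2.631 bits/symbol.

2.631 bits/symbol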